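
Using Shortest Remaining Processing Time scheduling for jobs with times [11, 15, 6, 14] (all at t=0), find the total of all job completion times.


Since all jobs arrive at t=0, SRPT equals SPT ordering.
SPT order: [6, 11, 14, 15]
Completion times:
  Job 1: p=6, C=6
  Job 2: p=11, C=17
  Job 3: p=14, C=31
  Job 4: p=15, C=46
Total completion time = 6 + 17 + 31 + 46 = 100

100


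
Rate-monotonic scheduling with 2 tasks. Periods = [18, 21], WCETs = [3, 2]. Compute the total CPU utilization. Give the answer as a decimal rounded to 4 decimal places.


Compute individual utilizations (exact fractions):
  Task 1: C/T = 3/18 = 1/6 (approx. 0.1667)
  Task 2: C/T = 2/21 (approx. 0.0952)
Total utilization U = 1/6 + 2/21 = 11/42
Rounded to 4 decimal places: U = 0.2619
RM (Liu & Layland) bound for 2 tasks = 0.828427; compare with U = 11/42 (approx. 0.261905)
U <= bound, so schedulable by RM sufficient condition.

0.2619


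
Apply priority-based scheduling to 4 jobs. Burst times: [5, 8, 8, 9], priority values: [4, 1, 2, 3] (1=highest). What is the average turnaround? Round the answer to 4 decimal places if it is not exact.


Sort by priority (ascending = highest first):
Order: [(1, 8), (2, 8), (3, 9), (4, 5)]
Completion times:
  Priority 1, burst=8, C=8
  Priority 2, burst=8, C=16
  Priority 3, burst=9, C=25
  Priority 4, burst=5, C=30
Average turnaround = 79/4 = 19.75

19.75


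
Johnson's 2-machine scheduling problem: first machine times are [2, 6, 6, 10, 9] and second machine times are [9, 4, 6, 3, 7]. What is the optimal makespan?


Apply Johnson's rule:
  Group 1 (a <= b): [(1, 2, 9), (3, 6, 6)]
  Group 2 (a > b): [(5, 9, 7), (2, 6, 4), (4, 10, 3)]
Optimal job order: [1, 3, 5, 2, 4]
Schedule:
  Job 1: M1 done at 2, M2 done at 11
  Job 3: M1 done at 8, M2 done at 17
  Job 5: M1 done at 17, M2 done at 24
  Job 2: M1 done at 23, M2 done at 28
  Job 4: M1 done at 33, M2 done at 36
Makespan = 36

36


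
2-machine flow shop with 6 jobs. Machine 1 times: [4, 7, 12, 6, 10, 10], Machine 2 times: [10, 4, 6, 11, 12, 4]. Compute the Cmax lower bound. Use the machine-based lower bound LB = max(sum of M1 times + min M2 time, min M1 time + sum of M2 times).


LB1 = sum(M1 times) + min(M2 times) = 49 + 4 = 53
LB2 = min(M1 times) + sum(M2 times) = 4 + 47 = 51
Lower bound = max(LB1, LB2) = max(53, 51) = 53

53


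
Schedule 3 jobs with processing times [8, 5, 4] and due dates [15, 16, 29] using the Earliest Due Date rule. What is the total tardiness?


Sort by due date (EDD order): [(8, 15), (5, 16), (4, 29)]
Compute completion times and tardiness:
  Job 1: p=8, d=15, C=8, tardiness=max(0,8-15)=0
  Job 2: p=5, d=16, C=13, tardiness=max(0,13-16)=0
  Job 3: p=4, d=29, C=17, tardiness=max(0,17-29)=0
Total tardiness = 0

0


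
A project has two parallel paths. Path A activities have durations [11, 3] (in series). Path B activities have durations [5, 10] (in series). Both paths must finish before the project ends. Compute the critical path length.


Path A total = 11 + 3 = 14
Path B total = 5 + 10 = 15
Critical path = longest path = max(14, 15) = 15

15


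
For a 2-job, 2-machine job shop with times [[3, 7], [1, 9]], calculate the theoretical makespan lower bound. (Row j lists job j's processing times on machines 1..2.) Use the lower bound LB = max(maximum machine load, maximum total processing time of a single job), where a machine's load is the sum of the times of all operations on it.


Machine loads:
  Machine 1: 3 + 1 = 4
  Machine 2: 7 + 9 = 16
Max machine load = 16
Job totals:
  Job 1: 10
  Job 2: 10
Max job total = 10
Lower bound = max(16, 10) = 16

16


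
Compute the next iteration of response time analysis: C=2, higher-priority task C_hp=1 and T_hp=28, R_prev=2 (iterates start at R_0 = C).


R_next = C + ceil(R_prev / T_hp) * C_hp
ceil(2 / 28) = ceil(0.0714) = 1
Interference = 1 * 1 = 1
R_next = 2 + 1 = 3

3


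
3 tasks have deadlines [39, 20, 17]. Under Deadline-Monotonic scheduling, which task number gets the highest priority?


Sort tasks by relative deadline (ascending):
  Task 3: deadline = 17
  Task 2: deadline = 20
  Task 1: deadline = 39
Priority order (highest first): [3, 2, 1]
Highest priority task = 3

3


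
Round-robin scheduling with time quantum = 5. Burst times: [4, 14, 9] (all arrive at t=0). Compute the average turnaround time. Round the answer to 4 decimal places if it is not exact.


Time quantum = 5
Execution trace:
  J1 runs 4 units, time = 4
  J2 runs 5 units, time = 9
  J3 runs 5 units, time = 14
  J2 runs 5 units, time = 19
  J3 runs 4 units, time = 23
  J2 runs 4 units, time = 27
Finish times: [4, 27, 23]
Average turnaround = 54/3 = 18.0

18.0


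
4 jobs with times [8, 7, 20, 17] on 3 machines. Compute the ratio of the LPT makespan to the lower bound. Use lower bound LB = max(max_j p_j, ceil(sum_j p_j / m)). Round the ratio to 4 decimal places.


LPT order: [20, 17, 8, 7]
Machine loads after assignment: [20, 17, 15]
LPT makespan = 20
Lower bound = max(max_job, ceil(total/3)) = max(20, 18) = 20
Ratio = 20 / 20 = 1.0

1.0


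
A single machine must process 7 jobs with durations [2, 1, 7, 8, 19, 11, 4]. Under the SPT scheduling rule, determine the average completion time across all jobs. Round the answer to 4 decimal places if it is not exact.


Sort jobs by processing time (SPT order): [1, 2, 4, 7, 8, 11, 19]
Compute completion times sequentially:
  Job 1: processing = 1, completes at 1
  Job 2: processing = 2, completes at 3
  Job 3: processing = 4, completes at 7
  Job 4: processing = 7, completes at 14
  Job 5: processing = 8, completes at 22
  Job 6: processing = 11, completes at 33
  Job 7: processing = 19, completes at 52
Sum of completion times = 132
Average completion time = 132/7 = 18.8571

18.8571


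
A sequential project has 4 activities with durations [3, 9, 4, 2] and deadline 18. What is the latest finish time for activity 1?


LF(activity 1) = deadline - sum of successor durations
Successors: activities 2 through 4 with durations [9, 4, 2]
Sum of successor durations = 15
LF = 18 - 15 = 3

3


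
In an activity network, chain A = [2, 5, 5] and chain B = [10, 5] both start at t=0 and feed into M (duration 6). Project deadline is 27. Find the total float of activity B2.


Forward pass: ES(B2) = sum of predecessors on chain B = 10
EF = ES + duration = 10 + 5 = 15
Backward pass: LF(M) = deadline = 27; LS(M) = 27 - 6 = 21
LF(B2) = LS(M) - sum(successors on chain B) = 21 - 0 = 21
LS = LF - duration = 21 - 5 = 16
Total float = LS - ES = 16 - 10 = 6

6


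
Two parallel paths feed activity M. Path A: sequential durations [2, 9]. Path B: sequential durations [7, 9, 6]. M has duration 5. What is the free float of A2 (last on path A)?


ES(A2) = sum of predecessors on chain A = 2
EF(A2) = ES + duration = 2 + 9 = 11
Successor of A2 is M. ES(M) = max(sum(A), sum(B)) = max(11, 22) = 22
Free float = ES(successor) - EF(current) = 22 - 11 = 11

11


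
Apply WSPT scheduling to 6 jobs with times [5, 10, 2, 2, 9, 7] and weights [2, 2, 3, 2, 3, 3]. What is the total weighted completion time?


Compute p/w ratios and sort ascending (WSPT): [(2, 3), (2, 2), (7, 3), (5, 2), (9, 3), (10, 2)]
Compute weighted completion times:
  Job (p=2,w=3): C=2, w*C=3*2=6
  Job (p=2,w=2): C=4, w*C=2*4=8
  Job (p=7,w=3): C=11, w*C=3*11=33
  Job (p=5,w=2): C=16, w*C=2*16=32
  Job (p=9,w=3): C=25, w*C=3*25=75
  Job (p=10,w=2): C=35, w*C=2*35=70
Total weighted completion time = 224

224


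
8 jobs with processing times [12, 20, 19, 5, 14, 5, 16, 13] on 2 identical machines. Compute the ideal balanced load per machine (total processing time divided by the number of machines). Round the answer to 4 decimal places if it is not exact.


Total processing time = 12 + 20 + 19 + 5 + 14 + 5 + 16 + 13 = 104
Number of machines = 2
Ideal balanced load = 104 / 2 = 52.0

52.0


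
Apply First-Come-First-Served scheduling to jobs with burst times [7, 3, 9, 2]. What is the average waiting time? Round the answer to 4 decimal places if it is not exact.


FCFS order (as given): [7, 3, 9, 2]
Waiting times:
  Job 1: wait = 0
  Job 2: wait = 7
  Job 3: wait = 10
  Job 4: wait = 19
Sum of waiting times = 36
Average waiting time = 36/4 = 9.0

9.0


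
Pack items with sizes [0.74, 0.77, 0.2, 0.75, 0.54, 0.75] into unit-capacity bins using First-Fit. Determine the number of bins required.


Place items sequentially using First-Fit:
  Item 0.74 -> new Bin 1
  Item 0.77 -> new Bin 2
  Item 0.2 -> Bin 1 (now 0.94)
  Item 0.75 -> new Bin 3
  Item 0.54 -> new Bin 4
  Item 0.75 -> new Bin 5
Total bins used = 5

5


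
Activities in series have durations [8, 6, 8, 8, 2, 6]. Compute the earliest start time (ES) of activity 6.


Activity 6 starts after activities 1 through 5 complete.
Predecessor durations: [8, 6, 8, 8, 2]
ES = 8 + 6 + 8 + 8 + 2 = 32

32


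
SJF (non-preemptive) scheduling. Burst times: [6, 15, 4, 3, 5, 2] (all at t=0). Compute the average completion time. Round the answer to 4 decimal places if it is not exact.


SJF order (ascending): [2, 3, 4, 5, 6, 15]
Completion times:
  Job 1: burst=2, C=2
  Job 2: burst=3, C=5
  Job 3: burst=4, C=9
  Job 4: burst=5, C=14
  Job 5: burst=6, C=20
  Job 6: burst=15, C=35
Average completion = 85/6 = 14.1667

14.1667


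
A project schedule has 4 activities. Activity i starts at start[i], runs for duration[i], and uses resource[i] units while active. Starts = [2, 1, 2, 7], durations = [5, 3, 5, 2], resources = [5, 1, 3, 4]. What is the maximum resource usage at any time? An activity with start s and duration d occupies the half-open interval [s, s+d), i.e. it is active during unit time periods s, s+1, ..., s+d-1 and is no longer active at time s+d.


Each activity i is active on [start_i, start_i + duration_i).
Compute total resource usage per time slot:
  t=0: active resources = [], total = 0
  t=1: active resources = [1], total = 1
  t=2: active resources = [5, 1, 3], total = 9
  t=3: active resources = [5, 1, 3], total = 9
  t=4: active resources = [5, 3], total = 8
  t=5: active resources = [5, 3], total = 8
  t=6: active resources = [5, 3], total = 8
  t=7: active resources = [4], total = 4
  t=8: active resources = [4], total = 4
Peak resource demand = 9

9


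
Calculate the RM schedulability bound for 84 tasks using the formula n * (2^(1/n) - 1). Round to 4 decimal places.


Compute 2^(1/84) = 1.0082858917
Subtract 1: 1.0082858917 - 1 = 0.0082858917
Multiply by n: 84 * 0.0082858917 = 0.6960149028
Round to 4 dp: 0.6960

0.6960


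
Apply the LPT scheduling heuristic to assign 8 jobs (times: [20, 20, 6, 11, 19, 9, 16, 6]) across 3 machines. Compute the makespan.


Sort jobs in decreasing order (LPT): [20, 20, 19, 16, 11, 9, 6, 6]
Assign each job to the least loaded machine:
  Machine 1: jobs [20, 11, 6], load = 37
  Machine 2: jobs [20, 9, 6], load = 35
  Machine 3: jobs [19, 16], load = 35
Makespan = max load = 37

37


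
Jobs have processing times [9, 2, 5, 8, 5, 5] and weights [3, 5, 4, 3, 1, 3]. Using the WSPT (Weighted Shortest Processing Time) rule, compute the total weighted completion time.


Compute p/w ratios and sort ascending (WSPT): [(2, 5), (5, 4), (5, 3), (8, 3), (9, 3), (5, 1)]
Compute weighted completion times:
  Job (p=2,w=5): C=2, w*C=5*2=10
  Job (p=5,w=4): C=7, w*C=4*7=28
  Job (p=5,w=3): C=12, w*C=3*12=36
  Job (p=8,w=3): C=20, w*C=3*20=60
  Job (p=9,w=3): C=29, w*C=3*29=87
  Job (p=5,w=1): C=34, w*C=1*34=34
Total weighted completion time = 255

255


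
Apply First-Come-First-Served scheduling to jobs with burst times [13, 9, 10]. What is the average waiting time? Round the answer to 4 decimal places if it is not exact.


FCFS order (as given): [13, 9, 10]
Waiting times:
  Job 1: wait = 0
  Job 2: wait = 13
  Job 3: wait = 22
Sum of waiting times = 35
Average waiting time = 35/3 = 11.6667

11.6667


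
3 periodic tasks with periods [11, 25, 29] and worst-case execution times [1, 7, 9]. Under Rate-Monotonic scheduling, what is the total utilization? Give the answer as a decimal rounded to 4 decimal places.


Compute individual utilizations (exact fractions):
  Task 1: C/T = 1/11 (approx. 0.0909)
  Task 2: C/T = 7/25 (approx. 0.28)
  Task 3: C/T = 9/29 (approx. 0.3103)
Total utilization U = 1/11 + 7/25 + 9/29 = 5433/7975
Rounded to 4 decimal places: U = 0.6813
RM (Liu & Layland) bound for 3 tasks = 0.779763; compare with U = 5433/7975 (approx. 0.681254)
U <= bound, so schedulable by RM sufficient condition.

0.6813


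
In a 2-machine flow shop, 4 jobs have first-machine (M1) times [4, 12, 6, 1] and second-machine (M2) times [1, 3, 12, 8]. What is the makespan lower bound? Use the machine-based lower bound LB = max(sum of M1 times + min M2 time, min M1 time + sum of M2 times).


LB1 = sum(M1 times) + min(M2 times) = 23 + 1 = 24
LB2 = min(M1 times) + sum(M2 times) = 1 + 24 = 25
Lower bound = max(LB1, LB2) = max(24, 25) = 25

25


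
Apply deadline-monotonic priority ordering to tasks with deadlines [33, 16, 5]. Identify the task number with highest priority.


Sort tasks by relative deadline (ascending):
  Task 3: deadline = 5
  Task 2: deadline = 16
  Task 1: deadline = 33
Priority order (highest first): [3, 2, 1]
Highest priority task = 3

3


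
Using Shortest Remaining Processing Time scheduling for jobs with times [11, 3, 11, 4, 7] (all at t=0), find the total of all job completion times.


Since all jobs arrive at t=0, SRPT equals SPT ordering.
SPT order: [3, 4, 7, 11, 11]
Completion times:
  Job 1: p=3, C=3
  Job 2: p=4, C=7
  Job 3: p=7, C=14
  Job 4: p=11, C=25
  Job 5: p=11, C=36
Total completion time = 3 + 7 + 14 + 25 + 36 = 85

85


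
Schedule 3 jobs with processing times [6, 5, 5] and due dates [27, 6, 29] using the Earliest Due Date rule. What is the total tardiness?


Sort by due date (EDD order): [(5, 6), (6, 27), (5, 29)]
Compute completion times and tardiness:
  Job 1: p=5, d=6, C=5, tardiness=max(0,5-6)=0
  Job 2: p=6, d=27, C=11, tardiness=max(0,11-27)=0
  Job 3: p=5, d=29, C=16, tardiness=max(0,16-29)=0
Total tardiness = 0

0


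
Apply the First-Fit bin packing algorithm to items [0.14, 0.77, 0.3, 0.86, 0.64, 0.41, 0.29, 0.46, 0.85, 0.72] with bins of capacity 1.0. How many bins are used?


Place items sequentially using First-Fit:
  Item 0.14 -> new Bin 1
  Item 0.77 -> Bin 1 (now 0.91)
  Item 0.3 -> new Bin 2
  Item 0.86 -> new Bin 3
  Item 0.64 -> Bin 2 (now 0.94)
  Item 0.41 -> new Bin 4
  Item 0.29 -> Bin 4 (now 0.7)
  Item 0.46 -> new Bin 5
  Item 0.85 -> new Bin 6
  Item 0.72 -> new Bin 7
Total bins used = 7

7


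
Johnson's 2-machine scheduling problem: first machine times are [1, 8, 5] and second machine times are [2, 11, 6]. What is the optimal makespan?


Apply Johnson's rule:
  Group 1 (a <= b): [(1, 1, 2), (3, 5, 6), (2, 8, 11)]
  Group 2 (a > b): []
Optimal job order: [1, 3, 2]
Schedule:
  Job 1: M1 done at 1, M2 done at 3
  Job 3: M1 done at 6, M2 done at 12
  Job 2: M1 done at 14, M2 done at 25
Makespan = 25

25


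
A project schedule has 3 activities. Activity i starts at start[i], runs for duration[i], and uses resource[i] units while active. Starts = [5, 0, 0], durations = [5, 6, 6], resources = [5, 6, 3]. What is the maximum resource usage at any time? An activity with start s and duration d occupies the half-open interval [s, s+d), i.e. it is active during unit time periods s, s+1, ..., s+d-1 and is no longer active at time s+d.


Each activity i is active on [start_i, start_i + duration_i).
Compute total resource usage per time slot:
  t=0: active resources = [6, 3], total = 9
  t=1: active resources = [6, 3], total = 9
  t=2: active resources = [6, 3], total = 9
  t=3: active resources = [6, 3], total = 9
  t=4: active resources = [6, 3], total = 9
  t=5: active resources = [5, 6, 3], total = 14
  t=6: active resources = [5], total = 5
  t=7: active resources = [5], total = 5
  t=8: active resources = [5], total = 5
  t=9: active resources = [5], total = 5
Peak resource demand = 14

14


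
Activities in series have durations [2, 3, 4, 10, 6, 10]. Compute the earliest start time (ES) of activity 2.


Activity 2 starts after activities 1 through 1 complete.
Predecessor durations: [2]
ES = 2 = 2

2


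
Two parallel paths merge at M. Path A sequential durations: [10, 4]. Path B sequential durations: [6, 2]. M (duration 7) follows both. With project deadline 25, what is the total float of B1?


Forward pass: ES(B1) = sum of predecessors on chain B = 0
EF = ES + duration = 0 + 6 = 6
Backward pass: LF(M) = deadline = 25; LS(M) = 25 - 7 = 18
LF(B1) = LS(M) - sum(successors on chain B) = 18 - 2 = 16
LS = LF - duration = 16 - 6 = 10
Total float = LS - ES = 10 - 0 = 10

10


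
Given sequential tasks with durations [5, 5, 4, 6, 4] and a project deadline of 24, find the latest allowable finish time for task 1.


LF(activity 1) = deadline - sum of successor durations
Successors: activities 2 through 5 with durations [5, 4, 6, 4]
Sum of successor durations = 19
LF = 24 - 19 = 5

5


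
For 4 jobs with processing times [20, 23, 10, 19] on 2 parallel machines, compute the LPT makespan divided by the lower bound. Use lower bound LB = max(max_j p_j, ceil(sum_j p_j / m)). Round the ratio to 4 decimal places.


LPT order: [23, 20, 19, 10]
Machine loads after assignment: [33, 39]
LPT makespan = 39
Lower bound = max(max_job, ceil(total/2)) = max(23, 36) = 36
Ratio = 39 / 36 = 1.0833

1.0833


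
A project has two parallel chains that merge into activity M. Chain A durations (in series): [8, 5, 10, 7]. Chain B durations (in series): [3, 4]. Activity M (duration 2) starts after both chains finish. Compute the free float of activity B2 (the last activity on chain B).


ES(B2) = sum of predecessors on chain B = 3
EF(B2) = ES + duration = 3 + 4 = 7
Successor of B2 is M. ES(M) = max(sum(A), sum(B)) = max(30, 7) = 30
Free float = ES(successor) - EF(current) = 30 - 7 = 23

23


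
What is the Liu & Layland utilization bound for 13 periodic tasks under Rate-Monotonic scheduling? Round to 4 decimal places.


Compute 2^(1/13) = 1.0547660765
Subtract 1: 1.0547660765 - 1 = 0.0547660765
Multiply by n: 13 * 0.0547660765 = 0.7119589945
Round to 4 dp: 0.7120

0.7120


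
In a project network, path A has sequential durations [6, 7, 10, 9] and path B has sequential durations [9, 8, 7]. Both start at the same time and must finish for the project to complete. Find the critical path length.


Path A total = 6 + 7 + 10 + 9 = 32
Path B total = 9 + 8 + 7 = 24
Critical path = longest path = max(32, 24) = 32

32


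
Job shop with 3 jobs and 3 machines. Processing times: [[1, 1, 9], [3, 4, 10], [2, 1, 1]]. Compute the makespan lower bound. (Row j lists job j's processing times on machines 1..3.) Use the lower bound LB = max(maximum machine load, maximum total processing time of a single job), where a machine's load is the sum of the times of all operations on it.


Machine loads:
  Machine 1: 1 + 3 + 2 = 6
  Machine 2: 1 + 4 + 1 = 6
  Machine 3: 9 + 10 + 1 = 20
Max machine load = 20
Job totals:
  Job 1: 11
  Job 2: 17
  Job 3: 4
Max job total = 17
Lower bound = max(20, 17) = 20

20


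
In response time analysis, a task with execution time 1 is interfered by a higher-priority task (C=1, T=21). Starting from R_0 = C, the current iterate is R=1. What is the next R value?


R_next = C + ceil(R_prev / T_hp) * C_hp
ceil(1 / 21) = ceil(0.0476) = 1
Interference = 1 * 1 = 1
R_next = 1 + 1 = 2

2


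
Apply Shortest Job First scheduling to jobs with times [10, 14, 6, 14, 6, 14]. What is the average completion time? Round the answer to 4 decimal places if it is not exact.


SJF order (ascending): [6, 6, 10, 14, 14, 14]
Completion times:
  Job 1: burst=6, C=6
  Job 2: burst=6, C=12
  Job 3: burst=10, C=22
  Job 4: burst=14, C=36
  Job 5: burst=14, C=50
  Job 6: burst=14, C=64
Average completion = 190/6 = 31.6667

31.6667


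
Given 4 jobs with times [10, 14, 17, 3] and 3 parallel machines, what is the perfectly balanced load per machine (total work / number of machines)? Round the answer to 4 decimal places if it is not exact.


Total processing time = 10 + 14 + 17 + 3 = 44
Number of machines = 3
Ideal balanced load = 44 / 3 = 14.6667

14.6667


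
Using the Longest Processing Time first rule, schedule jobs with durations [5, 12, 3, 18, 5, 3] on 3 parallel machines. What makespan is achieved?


Sort jobs in decreasing order (LPT): [18, 12, 5, 5, 3, 3]
Assign each job to the least loaded machine:
  Machine 1: jobs [18], load = 18
  Machine 2: jobs [12, 3], load = 15
  Machine 3: jobs [5, 5, 3], load = 13
Makespan = max load = 18

18


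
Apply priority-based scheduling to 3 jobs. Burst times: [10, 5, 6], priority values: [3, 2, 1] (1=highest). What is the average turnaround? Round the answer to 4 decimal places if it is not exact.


Sort by priority (ascending = highest first):
Order: [(1, 6), (2, 5), (3, 10)]
Completion times:
  Priority 1, burst=6, C=6
  Priority 2, burst=5, C=11
  Priority 3, burst=10, C=21
Average turnaround = 38/3 = 12.6667

12.6667


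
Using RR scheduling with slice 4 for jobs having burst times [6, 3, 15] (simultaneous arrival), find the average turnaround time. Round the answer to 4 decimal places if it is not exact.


Time quantum = 4
Execution trace:
  J1 runs 4 units, time = 4
  J2 runs 3 units, time = 7
  J3 runs 4 units, time = 11
  J1 runs 2 units, time = 13
  J3 runs 4 units, time = 17
  J3 runs 4 units, time = 21
  J3 runs 3 units, time = 24
Finish times: [13, 7, 24]
Average turnaround = 44/3 = 14.6667

14.6667


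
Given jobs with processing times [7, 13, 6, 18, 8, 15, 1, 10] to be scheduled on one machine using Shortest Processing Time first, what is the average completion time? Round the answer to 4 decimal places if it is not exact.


Sort jobs by processing time (SPT order): [1, 6, 7, 8, 10, 13, 15, 18]
Compute completion times sequentially:
  Job 1: processing = 1, completes at 1
  Job 2: processing = 6, completes at 7
  Job 3: processing = 7, completes at 14
  Job 4: processing = 8, completes at 22
  Job 5: processing = 10, completes at 32
  Job 6: processing = 13, completes at 45
  Job 7: processing = 15, completes at 60
  Job 8: processing = 18, completes at 78
Sum of completion times = 259
Average completion time = 259/8 = 32.375

32.375


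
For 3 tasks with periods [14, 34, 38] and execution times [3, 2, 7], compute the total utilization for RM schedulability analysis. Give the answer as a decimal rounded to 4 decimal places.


Compute individual utilizations (exact fractions):
  Task 1: C/T = 3/14 (approx. 0.2143)
  Task 2: C/T = 2/34 = 1/17 (approx. 0.0588)
  Task 3: C/T = 7/38 (approx. 0.1842)
Total utilization U = 3/14 + 1/17 + 7/38 = 1034/2261
Rounded to 4 decimal places: U = 0.4573
RM (Liu & Layland) bound for 3 tasks = 0.779763; compare with U = 1034/2261 (approx. 0.457320)
U <= bound, so schedulable by RM sufficient condition.

0.4573


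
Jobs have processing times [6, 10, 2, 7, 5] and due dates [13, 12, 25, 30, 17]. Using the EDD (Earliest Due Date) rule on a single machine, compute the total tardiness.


Sort by due date (EDD order): [(10, 12), (6, 13), (5, 17), (2, 25), (7, 30)]
Compute completion times and tardiness:
  Job 1: p=10, d=12, C=10, tardiness=max(0,10-12)=0
  Job 2: p=6, d=13, C=16, tardiness=max(0,16-13)=3
  Job 3: p=5, d=17, C=21, tardiness=max(0,21-17)=4
  Job 4: p=2, d=25, C=23, tardiness=max(0,23-25)=0
  Job 5: p=7, d=30, C=30, tardiness=max(0,30-30)=0
Total tardiness = 7

7


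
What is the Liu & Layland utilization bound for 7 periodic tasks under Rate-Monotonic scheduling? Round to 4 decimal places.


Compute 2^(1/7) = 1.1040895137
Subtract 1: 1.1040895137 - 1 = 0.1040895137
Multiply by n: 7 * 0.1040895137 = 0.7286265959
Round to 4 dp: 0.7286

0.7286


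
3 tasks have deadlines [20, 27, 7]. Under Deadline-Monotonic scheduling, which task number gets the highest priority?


Sort tasks by relative deadline (ascending):
  Task 3: deadline = 7
  Task 1: deadline = 20
  Task 2: deadline = 27
Priority order (highest first): [3, 1, 2]
Highest priority task = 3

3


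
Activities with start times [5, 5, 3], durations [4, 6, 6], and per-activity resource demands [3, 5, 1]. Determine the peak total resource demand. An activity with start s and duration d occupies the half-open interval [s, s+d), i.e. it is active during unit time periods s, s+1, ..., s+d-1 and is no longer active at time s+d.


Each activity i is active on [start_i, start_i + duration_i).
Compute total resource usage per time slot:
  t=0: active resources = [], total = 0
  t=1: active resources = [], total = 0
  t=2: active resources = [], total = 0
  t=3: active resources = [1], total = 1
  t=4: active resources = [1], total = 1
  t=5: active resources = [3, 5, 1], total = 9
  t=6: active resources = [3, 5, 1], total = 9
  t=7: active resources = [3, 5, 1], total = 9
  t=8: active resources = [3, 5, 1], total = 9
  t=9: active resources = [5], total = 5
  t=10: active resources = [5], total = 5
Peak resource demand = 9

9


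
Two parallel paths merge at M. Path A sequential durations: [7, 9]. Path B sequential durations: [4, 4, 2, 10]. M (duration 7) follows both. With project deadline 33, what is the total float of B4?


Forward pass: ES(B4) = sum of predecessors on chain B = 10
EF = ES + duration = 10 + 10 = 20
Backward pass: LF(M) = deadline = 33; LS(M) = 33 - 7 = 26
LF(B4) = LS(M) - sum(successors on chain B) = 26 - 0 = 26
LS = LF - duration = 26 - 10 = 16
Total float = LS - ES = 16 - 10 = 6

6


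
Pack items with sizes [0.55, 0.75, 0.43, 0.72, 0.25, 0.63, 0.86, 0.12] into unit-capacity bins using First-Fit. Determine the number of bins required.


Place items sequentially using First-Fit:
  Item 0.55 -> new Bin 1
  Item 0.75 -> new Bin 2
  Item 0.43 -> Bin 1 (now 0.98)
  Item 0.72 -> new Bin 3
  Item 0.25 -> Bin 2 (now 1.0)
  Item 0.63 -> new Bin 4
  Item 0.86 -> new Bin 5
  Item 0.12 -> Bin 3 (now 0.84)
Total bins used = 5

5


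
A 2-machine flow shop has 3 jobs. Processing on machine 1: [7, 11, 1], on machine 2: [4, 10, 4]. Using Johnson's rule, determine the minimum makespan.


Apply Johnson's rule:
  Group 1 (a <= b): [(3, 1, 4)]
  Group 2 (a > b): [(2, 11, 10), (1, 7, 4)]
Optimal job order: [3, 2, 1]
Schedule:
  Job 3: M1 done at 1, M2 done at 5
  Job 2: M1 done at 12, M2 done at 22
  Job 1: M1 done at 19, M2 done at 26
Makespan = 26

26


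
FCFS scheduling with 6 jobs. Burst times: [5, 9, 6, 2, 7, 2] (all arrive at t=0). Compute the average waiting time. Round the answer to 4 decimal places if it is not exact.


FCFS order (as given): [5, 9, 6, 2, 7, 2]
Waiting times:
  Job 1: wait = 0
  Job 2: wait = 5
  Job 3: wait = 14
  Job 4: wait = 20
  Job 5: wait = 22
  Job 6: wait = 29
Sum of waiting times = 90
Average waiting time = 90/6 = 15.0

15.0


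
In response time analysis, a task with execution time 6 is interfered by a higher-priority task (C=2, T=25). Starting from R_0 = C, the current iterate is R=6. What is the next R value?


R_next = C + ceil(R_prev / T_hp) * C_hp
ceil(6 / 25) = ceil(0.24) = 1
Interference = 1 * 2 = 2
R_next = 6 + 2 = 8

8


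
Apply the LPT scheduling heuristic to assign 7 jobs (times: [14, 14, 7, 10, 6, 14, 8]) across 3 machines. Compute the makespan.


Sort jobs in decreasing order (LPT): [14, 14, 14, 10, 8, 7, 6]
Assign each job to the least loaded machine:
  Machine 1: jobs [14, 10], load = 24
  Machine 2: jobs [14, 8], load = 22
  Machine 3: jobs [14, 7, 6], load = 27
Makespan = max load = 27

27


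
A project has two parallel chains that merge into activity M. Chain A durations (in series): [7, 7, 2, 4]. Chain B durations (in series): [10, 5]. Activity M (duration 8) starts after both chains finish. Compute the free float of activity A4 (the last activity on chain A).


ES(A4) = sum of predecessors on chain A = 16
EF(A4) = ES + duration = 16 + 4 = 20
Successor of A4 is M. ES(M) = max(sum(A), sum(B)) = max(20, 15) = 20
Free float = ES(successor) - EF(current) = 20 - 20 = 0

0


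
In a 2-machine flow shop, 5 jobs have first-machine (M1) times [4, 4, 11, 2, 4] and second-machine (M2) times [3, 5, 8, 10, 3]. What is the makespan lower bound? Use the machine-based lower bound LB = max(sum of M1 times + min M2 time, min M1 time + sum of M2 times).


LB1 = sum(M1 times) + min(M2 times) = 25 + 3 = 28
LB2 = min(M1 times) + sum(M2 times) = 2 + 29 = 31
Lower bound = max(LB1, LB2) = max(28, 31) = 31

31


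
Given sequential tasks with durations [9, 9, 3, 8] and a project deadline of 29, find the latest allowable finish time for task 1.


LF(activity 1) = deadline - sum of successor durations
Successors: activities 2 through 4 with durations [9, 3, 8]
Sum of successor durations = 20
LF = 29 - 20 = 9

9


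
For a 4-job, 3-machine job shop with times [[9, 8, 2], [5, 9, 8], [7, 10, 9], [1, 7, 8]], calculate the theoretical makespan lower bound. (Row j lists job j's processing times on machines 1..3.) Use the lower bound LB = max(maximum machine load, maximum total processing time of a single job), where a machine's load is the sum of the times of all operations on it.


Machine loads:
  Machine 1: 9 + 5 + 7 + 1 = 22
  Machine 2: 8 + 9 + 10 + 7 = 34
  Machine 3: 2 + 8 + 9 + 8 = 27
Max machine load = 34
Job totals:
  Job 1: 19
  Job 2: 22
  Job 3: 26
  Job 4: 16
Max job total = 26
Lower bound = max(34, 26) = 34

34


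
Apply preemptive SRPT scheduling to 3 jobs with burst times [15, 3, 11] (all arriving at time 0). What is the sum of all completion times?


Since all jobs arrive at t=0, SRPT equals SPT ordering.
SPT order: [3, 11, 15]
Completion times:
  Job 1: p=3, C=3
  Job 2: p=11, C=14
  Job 3: p=15, C=29
Total completion time = 3 + 14 + 29 = 46

46


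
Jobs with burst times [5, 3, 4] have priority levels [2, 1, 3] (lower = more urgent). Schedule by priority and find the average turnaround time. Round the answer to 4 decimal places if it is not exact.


Sort by priority (ascending = highest first):
Order: [(1, 3), (2, 5), (3, 4)]
Completion times:
  Priority 1, burst=3, C=3
  Priority 2, burst=5, C=8
  Priority 3, burst=4, C=12
Average turnaround = 23/3 = 7.6667

7.6667


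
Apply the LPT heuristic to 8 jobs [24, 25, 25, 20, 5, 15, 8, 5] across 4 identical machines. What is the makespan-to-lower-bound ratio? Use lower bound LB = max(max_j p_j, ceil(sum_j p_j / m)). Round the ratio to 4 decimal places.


LPT order: [25, 25, 24, 20, 15, 8, 5, 5]
Machine loads after assignment: [30, 30, 32, 35]
LPT makespan = 35
Lower bound = max(max_job, ceil(total/4)) = max(25, 32) = 32
Ratio = 35 / 32 = 1.0938

1.0938


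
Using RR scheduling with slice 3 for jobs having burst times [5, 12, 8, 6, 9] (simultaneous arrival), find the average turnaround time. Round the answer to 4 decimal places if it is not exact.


Time quantum = 3
Execution trace:
  J1 runs 3 units, time = 3
  J2 runs 3 units, time = 6
  J3 runs 3 units, time = 9
  J4 runs 3 units, time = 12
  J5 runs 3 units, time = 15
  J1 runs 2 units, time = 17
  J2 runs 3 units, time = 20
  J3 runs 3 units, time = 23
  J4 runs 3 units, time = 26
  J5 runs 3 units, time = 29
  J2 runs 3 units, time = 32
  J3 runs 2 units, time = 34
  J5 runs 3 units, time = 37
  J2 runs 3 units, time = 40
Finish times: [17, 40, 34, 26, 37]
Average turnaround = 154/5 = 30.8

30.8


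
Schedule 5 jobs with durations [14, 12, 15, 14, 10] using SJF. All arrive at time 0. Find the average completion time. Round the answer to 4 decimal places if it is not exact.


SJF order (ascending): [10, 12, 14, 14, 15]
Completion times:
  Job 1: burst=10, C=10
  Job 2: burst=12, C=22
  Job 3: burst=14, C=36
  Job 4: burst=14, C=50
  Job 5: burst=15, C=65
Average completion = 183/5 = 36.6

36.6


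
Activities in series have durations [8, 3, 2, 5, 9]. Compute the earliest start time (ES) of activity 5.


Activity 5 starts after activities 1 through 4 complete.
Predecessor durations: [8, 3, 2, 5]
ES = 8 + 3 + 2 + 5 = 18

18


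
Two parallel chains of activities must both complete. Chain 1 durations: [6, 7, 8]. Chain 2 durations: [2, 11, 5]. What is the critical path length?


Path A total = 6 + 7 + 8 = 21
Path B total = 2 + 11 + 5 = 18
Critical path = longest path = max(21, 18) = 21

21


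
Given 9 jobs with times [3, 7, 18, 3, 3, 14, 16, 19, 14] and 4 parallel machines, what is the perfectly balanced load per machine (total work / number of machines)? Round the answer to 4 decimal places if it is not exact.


Total processing time = 3 + 7 + 18 + 3 + 3 + 14 + 16 + 19 + 14 = 97
Number of machines = 4
Ideal balanced load = 97 / 4 = 24.25

24.25


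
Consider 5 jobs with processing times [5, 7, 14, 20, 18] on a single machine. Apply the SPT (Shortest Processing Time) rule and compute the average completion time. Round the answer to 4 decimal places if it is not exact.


Sort jobs by processing time (SPT order): [5, 7, 14, 18, 20]
Compute completion times sequentially:
  Job 1: processing = 5, completes at 5
  Job 2: processing = 7, completes at 12
  Job 3: processing = 14, completes at 26
  Job 4: processing = 18, completes at 44
  Job 5: processing = 20, completes at 64
Sum of completion times = 151
Average completion time = 151/5 = 30.2

30.2


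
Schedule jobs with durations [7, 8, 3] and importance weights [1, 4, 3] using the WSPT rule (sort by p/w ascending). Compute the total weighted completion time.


Compute p/w ratios and sort ascending (WSPT): [(3, 3), (8, 4), (7, 1)]
Compute weighted completion times:
  Job (p=3,w=3): C=3, w*C=3*3=9
  Job (p=8,w=4): C=11, w*C=4*11=44
  Job (p=7,w=1): C=18, w*C=1*18=18
Total weighted completion time = 71

71


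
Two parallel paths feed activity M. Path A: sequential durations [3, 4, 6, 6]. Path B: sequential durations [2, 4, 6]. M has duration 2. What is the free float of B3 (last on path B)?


ES(B3) = sum of predecessors on chain B = 6
EF(B3) = ES + duration = 6 + 6 = 12
Successor of B3 is M. ES(M) = max(sum(A), sum(B)) = max(19, 12) = 19
Free float = ES(successor) - EF(current) = 19 - 12 = 7

7


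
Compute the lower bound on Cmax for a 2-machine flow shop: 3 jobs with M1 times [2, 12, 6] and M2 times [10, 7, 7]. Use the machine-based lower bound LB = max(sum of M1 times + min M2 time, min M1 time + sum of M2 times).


LB1 = sum(M1 times) + min(M2 times) = 20 + 7 = 27
LB2 = min(M1 times) + sum(M2 times) = 2 + 24 = 26
Lower bound = max(LB1, LB2) = max(27, 26) = 27

27


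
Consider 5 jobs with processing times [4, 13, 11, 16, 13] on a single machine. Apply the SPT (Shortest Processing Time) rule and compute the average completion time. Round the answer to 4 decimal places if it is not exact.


Sort jobs by processing time (SPT order): [4, 11, 13, 13, 16]
Compute completion times sequentially:
  Job 1: processing = 4, completes at 4
  Job 2: processing = 11, completes at 15
  Job 3: processing = 13, completes at 28
  Job 4: processing = 13, completes at 41
  Job 5: processing = 16, completes at 57
Sum of completion times = 145
Average completion time = 145/5 = 29.0

29.0


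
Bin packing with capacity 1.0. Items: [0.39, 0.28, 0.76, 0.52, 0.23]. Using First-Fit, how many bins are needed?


Place items sequentially using First-Fit:
  Item 0.39 -> new Bin 1
  Item 0.28 -> Bin 1 (now 0.67)
  Item 0.76 -> new Bin 2
  Item 0.52 -> new Bin 3
  Item 0.23 -> Bin 1 (now 0.9)
Total bins used = 3

3


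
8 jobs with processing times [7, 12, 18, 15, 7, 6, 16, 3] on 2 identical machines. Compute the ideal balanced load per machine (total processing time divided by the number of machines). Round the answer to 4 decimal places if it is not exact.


Total processing time = 7 + 12 + 18 + 15 + 7 + 6 + 16 + 3 = 84
Number of machines = 2
Ideal balanced load = 84 / 2 = 42.0

42.0


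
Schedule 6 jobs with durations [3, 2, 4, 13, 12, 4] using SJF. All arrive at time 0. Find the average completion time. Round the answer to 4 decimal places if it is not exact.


SJF order (ascending): [2, 3, 4, 4, 12, 13]
Completion times:
  Job 1: burst=2, C=2
  Job 2: burst=3, C=5
  Job 3: burst=4, C=9
  Job 4: burst=4, C=13
  Job 5: burst=12, C=25
  Job 6: burst=13, C=38
Average completion = 92/6 = 15.3333

15.3333


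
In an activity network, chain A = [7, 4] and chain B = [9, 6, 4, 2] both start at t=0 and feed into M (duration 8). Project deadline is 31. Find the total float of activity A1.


Forward pass: ES(A1) = sum of predecessors on chain A = 0
EF = ES + duration = 0 + 7 = 7
Backward pass: LF(M) = deadline = 31; LS(M) = 31 - 8 = 23
LF(A1) = LS(M) - sum(successors on chain A) = 23 - 4 = 19
LS = LF - duration = 19 - 7 = 12
Total float = LS - ES = 12 - 0 = 12

12


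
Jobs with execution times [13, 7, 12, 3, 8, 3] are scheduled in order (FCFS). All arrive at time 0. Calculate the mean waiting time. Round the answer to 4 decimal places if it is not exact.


FCFS order (as given): [13, 7, 12, 3, 8, 3]
Waiting times:
  Job 1: wait = 0
  Job 2: wait = 13
  Job 3: wait = 20
  Job 4: wait = 32
  Job 5: wait = 35
  Job 6: wait = 43
Sum of waiting times = 143
Average waiting time = 143/6 = 23.8333

23.8333


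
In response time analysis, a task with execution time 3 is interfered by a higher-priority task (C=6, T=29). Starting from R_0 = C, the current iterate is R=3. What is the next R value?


R_next = C + ceil(R_prev / T_hp) * C_hp
ceil(3 / 29) = ceil(0.1034) = 1
Interference = 1 * 6 = 6
R_next = 3 + 6 = 9

9


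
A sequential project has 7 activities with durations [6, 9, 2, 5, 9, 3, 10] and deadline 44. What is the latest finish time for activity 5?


LF(activity 5) = deadline - sum of successor durations
Successors: activities 6 through 7 with durations [3, 10]
Sum of successor durations = 13
LF = 44 - 13 = 31

31


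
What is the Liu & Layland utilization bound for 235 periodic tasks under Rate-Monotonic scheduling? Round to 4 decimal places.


Compute 2^(1/235) = 1.0029539167
Subtract 1: 1.0029539167 - 1 = 0.0029539167
Multiply by n: 235 * 0.0029539167 = 0.6941704245
Round to 4 dp: 0.6942

0.6942


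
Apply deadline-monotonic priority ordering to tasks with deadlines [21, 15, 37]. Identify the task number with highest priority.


Sort tasks by relative deadline (ascending):
  Task 2: deadline = 15
  Task 1: deadline = 21
  Task 3: deadline = 37
Priority order (highest first): [2, 1, 3]
Highest priority task = 2

2


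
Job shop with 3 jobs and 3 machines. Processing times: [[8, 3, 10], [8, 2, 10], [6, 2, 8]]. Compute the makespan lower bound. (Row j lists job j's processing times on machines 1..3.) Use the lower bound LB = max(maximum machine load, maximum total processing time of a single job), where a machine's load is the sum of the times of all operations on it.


Machine loads:
  Machine 1: 8 + 8 + 6 = 22
  Machine 2: 3 + 2 + 2 = 7
  Machine 3: 10 + 10 + 8 = 28
Max machine load = 28
Job totals:
  Job 1: 21
  Job 2: 20
  Job 3: 16
Max job total = 21
Lower bound = max(28, 21) = 28

28


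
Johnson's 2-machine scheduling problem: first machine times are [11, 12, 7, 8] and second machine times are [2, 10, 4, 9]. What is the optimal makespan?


Apply Johnson's rule:
  Group 1 (a <= b): [(4, 8, 9)]
  Group 2 (a > b): [(2, 12, 10), (3, 7, 4), (1, 11, 2)]
Optimal job order: [4, 2, 3, 1]
Schedule:
  Job 4: M1 done at 8, M2 done at 17
  Job 2: M1 done at 20, M2 done at 30
  Job 3: M1 done at 27, M2 done at 34
  Job 1: M1 done at 38, M2 done at 40
Makespan = 40

40


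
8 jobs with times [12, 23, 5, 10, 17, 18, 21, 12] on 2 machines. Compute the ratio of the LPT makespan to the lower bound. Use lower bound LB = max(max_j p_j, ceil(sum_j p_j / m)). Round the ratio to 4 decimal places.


LPT order: [23, 21, 18, 17, 12, 12, 10, 5]
Machine loads after assignment: [57, 61]
LPT makespan = 61
Lower bound = max(max_job, ceil(total/2)) = max(23, 59) = 59
Ratio = 61 / 59 = 1.0339

1.0339


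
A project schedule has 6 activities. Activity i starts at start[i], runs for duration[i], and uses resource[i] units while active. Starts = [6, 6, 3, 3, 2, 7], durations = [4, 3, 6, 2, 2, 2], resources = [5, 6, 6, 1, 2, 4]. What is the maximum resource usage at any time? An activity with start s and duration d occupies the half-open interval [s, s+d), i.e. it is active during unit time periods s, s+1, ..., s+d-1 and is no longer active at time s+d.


Each activity i is active on [start_i, start_i + duration_i).
Compute total resource usage per time slot:
  t=0: active resources = [], total = 0
  t=1: active resources = [], total = 0
  t=2: active resources = [2], total = 2
  t=3: active resources = [6, 1, 2], total = 9
  t=4: active resources = [6, 1], total = 7
  t=5: active resources = [6], total = 6
  t=6: active resources = [5, 6, 6], total = 17
  t=7: active resources = [5, 6, 6, 4], total = 21
  t=8: active resources = [5, 6, 6, 4], total = 21
  t=9: active resources = [5], total = 5
Peak resource demand = 21

21
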